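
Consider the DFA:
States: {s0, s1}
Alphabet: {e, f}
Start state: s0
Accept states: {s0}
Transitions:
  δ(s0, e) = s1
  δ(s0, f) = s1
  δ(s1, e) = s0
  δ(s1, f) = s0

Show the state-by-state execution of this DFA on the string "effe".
read 'e': s0 → s1
  read 'f': s1 → s0
  read 'f': s0 → s1
  read 'e': s1 → s0
s0 -> s1 -> s0 -> s1 -> s0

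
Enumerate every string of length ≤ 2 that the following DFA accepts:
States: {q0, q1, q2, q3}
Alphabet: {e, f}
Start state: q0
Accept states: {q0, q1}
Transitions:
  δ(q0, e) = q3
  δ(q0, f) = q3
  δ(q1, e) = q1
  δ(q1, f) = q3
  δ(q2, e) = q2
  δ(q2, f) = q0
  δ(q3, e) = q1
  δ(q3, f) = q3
ε, ee, fe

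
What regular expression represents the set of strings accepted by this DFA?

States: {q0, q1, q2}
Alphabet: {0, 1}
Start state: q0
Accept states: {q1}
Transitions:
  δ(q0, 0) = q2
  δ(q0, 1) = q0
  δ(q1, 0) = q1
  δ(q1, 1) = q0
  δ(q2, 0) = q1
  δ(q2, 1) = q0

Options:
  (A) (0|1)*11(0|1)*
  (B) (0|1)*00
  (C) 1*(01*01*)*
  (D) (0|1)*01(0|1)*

Check each option against the DFA on short strings; one disagreement eliminates an option:
  (A) (0|1)*11(0|1)*: on '00' the DFA goes q0 → q2 → q1 and accepts (q1 ∈ Accept), but the regex does not match it → eliminate
  (B) (0|1)*00: agrees with the DFA on every string of length ≤ 6
  (C) 1*(01*01*)*: on ε the DFA stays in q0 and rejects (q0 ∉ Accept), but the regex matches it → eliminate
  (D) (0|1)*01(0|1)*: on '00' the DFA goes q0 → q2 → q1 and accepts (q1 ∈ Accept), but the regex does not match it → eliminate
Only (B) is consistent with the DFA.
(B) (0|1)*00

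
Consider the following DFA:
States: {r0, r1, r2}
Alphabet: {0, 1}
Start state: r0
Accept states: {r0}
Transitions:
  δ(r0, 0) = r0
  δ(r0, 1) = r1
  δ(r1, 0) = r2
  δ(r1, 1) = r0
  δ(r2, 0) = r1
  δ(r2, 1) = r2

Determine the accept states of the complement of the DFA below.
Complement accept states = All states \ Original accept states
= {r0, r1, r2} \ {r0}
{r1, r2}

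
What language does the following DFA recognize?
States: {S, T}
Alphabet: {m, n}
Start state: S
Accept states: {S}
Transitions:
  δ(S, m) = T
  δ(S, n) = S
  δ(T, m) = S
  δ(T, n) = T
Testing a few strings:
  'nnn' → accept
  'nn' → accept
  'm' → reject
  'mnn' → reject
State roles: S=even number of m's so far; T=odd number of m's so far
All strings over {m,n} with an even number of m's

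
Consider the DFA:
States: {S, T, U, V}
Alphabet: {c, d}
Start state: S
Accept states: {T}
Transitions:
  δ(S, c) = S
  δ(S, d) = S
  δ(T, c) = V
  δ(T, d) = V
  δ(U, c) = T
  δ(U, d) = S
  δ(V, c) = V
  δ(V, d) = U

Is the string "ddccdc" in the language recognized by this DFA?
Processing string "ddccdc":
  S --d--> S
  S --d--> S
  S --c--> S
  S --c--> S
  S --d--> S
  S --c--> S
Final state: S
Accept states: {T}
No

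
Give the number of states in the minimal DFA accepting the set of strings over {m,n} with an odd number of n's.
By Myhill–Nerode, count the distinguishable equivalence classes: two classes — parity of the count of n's.
2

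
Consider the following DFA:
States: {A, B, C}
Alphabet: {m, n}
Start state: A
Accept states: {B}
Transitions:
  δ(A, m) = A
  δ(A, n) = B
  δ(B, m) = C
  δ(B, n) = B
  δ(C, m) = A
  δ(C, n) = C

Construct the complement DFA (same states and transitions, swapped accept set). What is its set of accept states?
Complement accept states = All states \ Original accept states
= {A, B, C} \ {B}
{A, C}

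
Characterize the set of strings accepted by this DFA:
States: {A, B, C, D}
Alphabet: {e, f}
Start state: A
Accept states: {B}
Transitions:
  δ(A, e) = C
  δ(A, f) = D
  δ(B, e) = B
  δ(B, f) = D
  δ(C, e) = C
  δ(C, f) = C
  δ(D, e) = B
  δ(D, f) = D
Testing a few strings:
  'ff' → reject
  'eff' → reject
  'ffee' → accept
  'f' → reject
State roles: A=no input read; B=started with f, last symbol e; C=started with e (dead); D=started with f, last symbol f
All strings over {e,f} that start with f and end with e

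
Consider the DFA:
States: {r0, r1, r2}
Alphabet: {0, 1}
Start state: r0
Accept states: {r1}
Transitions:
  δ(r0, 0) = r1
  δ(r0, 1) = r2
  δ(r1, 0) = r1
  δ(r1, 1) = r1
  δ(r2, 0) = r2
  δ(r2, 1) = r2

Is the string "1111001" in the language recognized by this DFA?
Processing string "1111001":
  r0 --1--> r2
  r2 --1--> r2
  r2 --1--> r2
  r2 --1--> r2
  r2 --0--> r2
  r2 --0--> r2
  r2 --1--> r2
Final state: r2
Accept states: {r1}
No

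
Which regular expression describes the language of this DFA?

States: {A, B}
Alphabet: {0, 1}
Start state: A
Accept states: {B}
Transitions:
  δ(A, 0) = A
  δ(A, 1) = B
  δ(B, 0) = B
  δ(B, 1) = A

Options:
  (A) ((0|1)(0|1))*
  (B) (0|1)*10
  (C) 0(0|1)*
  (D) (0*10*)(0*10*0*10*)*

Check each option against the DFA on short strings; one disagreement eliminates an option:
  (A) ((0|1)(0|1))*: on ε the DFA stays in A and rejects (A ∉ Accept), but the regex matches it → eliminate
  (B) (0|1)*10: on '1' the DFA goes A → B and accepts (B ∈ Accept), but the regex does not match it → eliminate
  (C) 0(0|1)*: on '0' the DFA goes A → A and rejects (A ∉ Accept), but the regex matches it → eliminate
  (D) (0*10*)(0*10*0*10*)*: agrees with the DFA on every string of length ≤ 6
Only (D) is consistent with the DFA.
(D) (0*10*)(0*10*0*10*)*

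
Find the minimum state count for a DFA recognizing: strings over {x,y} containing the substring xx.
By Myhill–Nerode, count the distinguishable equivalence classes: 3 classes — one per longest suffix of the input that is a prefix of 'xx' (lengths 0 through 1), plus an absorbing 'already seen xx' class.
3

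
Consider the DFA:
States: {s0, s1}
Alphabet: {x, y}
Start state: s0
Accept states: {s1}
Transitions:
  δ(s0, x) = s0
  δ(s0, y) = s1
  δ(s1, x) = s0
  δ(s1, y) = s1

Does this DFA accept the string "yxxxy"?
Processing string "yxxxy":
  s0 --y--> s1
  s1 --x--> s0
  s0 --x--> s0
  s0 --x--> s0
  s0 --y--> s1
Final state: s1
Accept states: {s1}
Yes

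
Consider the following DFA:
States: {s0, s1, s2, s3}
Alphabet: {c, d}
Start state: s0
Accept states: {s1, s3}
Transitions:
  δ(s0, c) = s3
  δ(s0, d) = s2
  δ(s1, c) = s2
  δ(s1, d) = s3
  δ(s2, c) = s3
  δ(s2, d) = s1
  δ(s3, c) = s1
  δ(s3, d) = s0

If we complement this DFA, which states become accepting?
Complement accept states = All states \ Original accept states
= {s0, s1, s2, s3} \ {s1, s3}
{s0, s2}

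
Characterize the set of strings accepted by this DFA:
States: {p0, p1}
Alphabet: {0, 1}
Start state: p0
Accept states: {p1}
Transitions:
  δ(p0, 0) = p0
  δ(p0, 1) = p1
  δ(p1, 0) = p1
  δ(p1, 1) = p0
Testing a few strings:
  '01' → accept
  '10' → accept
  '0' → reject
  '011' → reject
State roles: p0=even number of 1's so far; p1=odd number of 1's so far
All binary strings with an odd number of 1's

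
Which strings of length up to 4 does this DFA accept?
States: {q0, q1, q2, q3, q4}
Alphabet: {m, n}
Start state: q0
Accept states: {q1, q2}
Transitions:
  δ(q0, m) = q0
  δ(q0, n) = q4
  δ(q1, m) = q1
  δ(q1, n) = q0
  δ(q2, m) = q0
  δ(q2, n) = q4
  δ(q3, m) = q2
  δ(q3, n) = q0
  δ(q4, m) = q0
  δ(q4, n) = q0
None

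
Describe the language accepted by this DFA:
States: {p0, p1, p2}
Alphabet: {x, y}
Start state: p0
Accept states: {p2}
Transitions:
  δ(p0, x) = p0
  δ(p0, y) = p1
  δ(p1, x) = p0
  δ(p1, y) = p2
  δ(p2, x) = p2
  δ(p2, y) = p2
Testing a few strings:
  'x' → reject
  'yyy' → accept
  'yy' → accept
  'xyx' → reject
State roles: p0=no progress toward yy; p1=one trailing y; p2=substring yy seen
All strings over {x,y} containing the substring yy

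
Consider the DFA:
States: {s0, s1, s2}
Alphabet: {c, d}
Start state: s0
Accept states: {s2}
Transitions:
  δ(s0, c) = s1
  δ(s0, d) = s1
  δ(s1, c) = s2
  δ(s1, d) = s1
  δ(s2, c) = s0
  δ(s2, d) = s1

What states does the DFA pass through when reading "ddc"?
read 'd': s0 → s1
  read 'd': s1 → s1
  read 'c': s1 → s2
s0 -> s1 -> s1 -> s2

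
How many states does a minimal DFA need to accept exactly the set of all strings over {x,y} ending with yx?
By Myhill–Nerode, count the distinguishable equivalence classes: three classes — suffix matches ε, y, or yx.
3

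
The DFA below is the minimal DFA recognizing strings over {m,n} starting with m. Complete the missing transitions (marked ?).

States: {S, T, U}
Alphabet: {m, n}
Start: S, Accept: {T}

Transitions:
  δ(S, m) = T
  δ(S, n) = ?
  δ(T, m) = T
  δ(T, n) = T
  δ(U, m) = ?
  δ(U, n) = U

From the language and accept set, identify what each state tracks — S: no input read; T: started with m; U: started with n (dead).
Each missing δ(q, a) is the state matching the new tracked value after reading a.
δ(S, n) = U; δ(U, m) = U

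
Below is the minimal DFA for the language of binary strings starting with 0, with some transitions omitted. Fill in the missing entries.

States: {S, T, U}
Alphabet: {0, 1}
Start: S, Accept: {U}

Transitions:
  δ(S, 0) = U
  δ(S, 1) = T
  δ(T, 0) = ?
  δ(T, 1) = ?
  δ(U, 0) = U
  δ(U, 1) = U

From the language and accept set, identify what each state tracks — S: no input read; T: started with 1 (dead); U: started with 0.
Each missing δ(q, a) is the state matching the new tracked value after reading a.
δ(T, 0) = T; δ(T, 1) = T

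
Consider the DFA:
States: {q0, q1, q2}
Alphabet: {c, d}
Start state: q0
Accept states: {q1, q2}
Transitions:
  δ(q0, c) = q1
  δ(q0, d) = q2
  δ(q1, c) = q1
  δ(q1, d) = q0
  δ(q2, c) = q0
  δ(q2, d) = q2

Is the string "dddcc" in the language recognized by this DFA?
Processing string "dddcc":
  q0 --d--> q2
  q2 --d--> q2
  q2 --d--> q2
  q2 --c--> q0
  q0 --c--> q1
Final state: q1
Accept states: {q1, q2}
Yes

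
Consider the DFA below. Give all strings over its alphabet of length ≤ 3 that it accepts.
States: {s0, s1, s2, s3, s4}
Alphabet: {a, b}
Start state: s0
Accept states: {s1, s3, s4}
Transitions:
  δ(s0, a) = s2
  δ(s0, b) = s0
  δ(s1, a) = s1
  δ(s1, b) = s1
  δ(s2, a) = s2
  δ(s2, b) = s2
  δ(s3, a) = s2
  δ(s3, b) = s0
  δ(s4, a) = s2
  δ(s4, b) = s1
None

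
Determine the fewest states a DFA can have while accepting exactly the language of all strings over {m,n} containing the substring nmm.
By Myhill–Nerode, count the distinguishable equivalence classes: 4 classes — one per longest suffix of the input that is a prefix of 'nmm' (lengths 0 through 2), plus an absorbing 'already seen nmm' class.
4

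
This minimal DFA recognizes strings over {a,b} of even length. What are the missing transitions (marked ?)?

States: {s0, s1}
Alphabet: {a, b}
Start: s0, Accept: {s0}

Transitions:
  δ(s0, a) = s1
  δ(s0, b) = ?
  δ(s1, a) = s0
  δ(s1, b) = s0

From the language and accept set, identify what each state tracks — s0: even length so far; s1: odd length so far.
Each missing δ(q, a) is the state matching the new tracked value after reading a.
δ(s0, b) = s1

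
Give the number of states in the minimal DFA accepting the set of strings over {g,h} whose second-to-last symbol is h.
By Myhill–Nerode, count the distinguishable equivalence classes: 2^2 = 4 classes — the DFA must remember the last 2 symbols read; every pair of distinct length-2 suffixes is distinguishable by some continuation.
4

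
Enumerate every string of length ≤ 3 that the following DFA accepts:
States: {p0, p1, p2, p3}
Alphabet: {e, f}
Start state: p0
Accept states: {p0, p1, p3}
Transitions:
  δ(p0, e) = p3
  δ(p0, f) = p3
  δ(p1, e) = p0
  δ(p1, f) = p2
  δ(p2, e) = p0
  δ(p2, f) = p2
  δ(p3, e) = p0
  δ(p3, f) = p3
ε, e, f, ee, ef, fe, ff, eee, eef, efe, eff, fee, fef, ffe, fff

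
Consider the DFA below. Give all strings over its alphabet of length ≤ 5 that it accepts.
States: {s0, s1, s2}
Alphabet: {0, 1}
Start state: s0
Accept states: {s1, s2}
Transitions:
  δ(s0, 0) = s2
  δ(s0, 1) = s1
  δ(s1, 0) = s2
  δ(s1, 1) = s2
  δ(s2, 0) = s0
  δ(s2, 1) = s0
0, 1, 10, 11, 000, 001, 010, 011, 0010, 0011, 0110, 0111, 1000, 1001, 1010, 1011, 1100, 1101, 1110, 1111, 00000, 00001, 00010, 00011, 01000, 01001, 01010, 01011, 10010, 10011, 10110, 10111, 11010, 11011, 11110, 11111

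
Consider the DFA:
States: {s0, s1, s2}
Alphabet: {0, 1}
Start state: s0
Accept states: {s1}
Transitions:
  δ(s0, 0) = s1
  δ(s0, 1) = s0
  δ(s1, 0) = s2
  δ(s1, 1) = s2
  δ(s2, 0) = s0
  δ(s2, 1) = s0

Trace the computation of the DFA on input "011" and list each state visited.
read '0': s0 → s1
  read '1': s1 → s2
  read '1': s2 → s0
s0 -> s1 -> s2 -> s0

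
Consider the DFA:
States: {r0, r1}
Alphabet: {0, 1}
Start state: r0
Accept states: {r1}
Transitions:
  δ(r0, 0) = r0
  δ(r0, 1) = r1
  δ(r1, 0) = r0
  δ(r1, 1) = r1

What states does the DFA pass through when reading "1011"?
read '1': r0 → r1
  read '0': r1 → r0
  read '1': r0 → r1
  read '1': r1 → r1
r0 -> r1 -> r0 -> r1 -> r1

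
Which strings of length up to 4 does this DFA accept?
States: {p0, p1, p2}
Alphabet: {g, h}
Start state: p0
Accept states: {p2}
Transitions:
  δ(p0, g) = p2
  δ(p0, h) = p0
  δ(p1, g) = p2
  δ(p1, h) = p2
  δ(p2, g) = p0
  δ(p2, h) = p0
g, hg, ggg, ghg, hhg, gghg, ghhg, hggg, hghg, hhhg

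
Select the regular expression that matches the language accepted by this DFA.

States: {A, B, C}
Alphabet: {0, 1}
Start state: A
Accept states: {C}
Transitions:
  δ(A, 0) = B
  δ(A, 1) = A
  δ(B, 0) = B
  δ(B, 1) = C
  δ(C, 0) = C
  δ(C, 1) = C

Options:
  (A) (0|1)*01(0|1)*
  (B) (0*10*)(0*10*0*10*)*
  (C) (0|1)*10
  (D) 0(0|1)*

Check each option against the DFA on short strings; one disagreement eliminates an option:
  (A) (0|1)*01(0|1)*: agrees with the DFA on every string of length ≤ 6
  (B) (0*10*)(0*10*0*10*)*: on '1' the DFA goes A → A and rejects (A ∉ Accept), but the regex matches it → eliminate
  (C) (0|1)*10: on '01' the DFA goes A → B → C and accepts (C ∈ Accept), but the regex does not match it → eliminate
  (D) 0(0|1)*: on '0' the DFA goes A → B and rejects (B ∉ Accept), but the regex matches it → eliminate
Only (A) is consistent with the DFA.
(A) (0|1)*01(0|1)*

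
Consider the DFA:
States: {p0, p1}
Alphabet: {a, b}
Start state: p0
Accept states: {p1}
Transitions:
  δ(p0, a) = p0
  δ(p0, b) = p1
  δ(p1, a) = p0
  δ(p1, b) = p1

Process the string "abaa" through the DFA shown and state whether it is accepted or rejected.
Processing string "abaa":
  p0 --a--> p0
  p0 --b--> p1
  p1 --a--> p0
  p0 --a--> p0
Final state: p0
Accept states: {p1}
No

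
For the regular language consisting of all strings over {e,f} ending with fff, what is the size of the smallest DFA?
By Myhill–Nerode, count the distinguishable equivalence classes: 4 classes — one per longest suffix of the input that is a prefix of 'fff' (lengths 0 through 3); only the length-3 class is accepting.
4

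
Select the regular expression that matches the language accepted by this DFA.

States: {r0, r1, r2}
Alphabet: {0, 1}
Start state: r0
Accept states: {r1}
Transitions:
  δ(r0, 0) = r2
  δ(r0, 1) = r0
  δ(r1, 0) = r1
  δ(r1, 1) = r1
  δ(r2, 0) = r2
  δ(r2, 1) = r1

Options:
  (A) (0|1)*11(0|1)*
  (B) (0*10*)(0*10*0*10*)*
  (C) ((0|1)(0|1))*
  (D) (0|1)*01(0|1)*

Check each option against the DFA on short strings; one disagreement eliminates an option:
  (A) (0|1)*11(0|1)*: on '01' the DFA goes r0 → r2 → r1 and accepts (r1 ∈ Accept), but the regex does not match it → eliminate
  (B) (0*10*)(0*10*0*10*)*: on '1' the DFA goes r0 → r0 and rejects (r0 ∉ Accept), but the regex matches it → eliminate
  (C) ((0|1)(0|1))*: on ε the DFA stays in r0 and rejects (r0 ∉ Accept), but the regex matches it → eliminate
  (D) (0|1)*01(0|1)*: agrees with the DFA on every string of length ≤ 6
Only (D) is consistent with the DFA.
(D) (0|1)*01(0|1)*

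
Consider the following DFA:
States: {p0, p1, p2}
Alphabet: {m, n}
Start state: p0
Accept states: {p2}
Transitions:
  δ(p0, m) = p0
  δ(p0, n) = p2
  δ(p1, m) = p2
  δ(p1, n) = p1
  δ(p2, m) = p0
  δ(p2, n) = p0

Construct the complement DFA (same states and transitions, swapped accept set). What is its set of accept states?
Complement accept states = All states \ Original accept states
= {p0, p1, p2} \ {p2}
{p0, p1}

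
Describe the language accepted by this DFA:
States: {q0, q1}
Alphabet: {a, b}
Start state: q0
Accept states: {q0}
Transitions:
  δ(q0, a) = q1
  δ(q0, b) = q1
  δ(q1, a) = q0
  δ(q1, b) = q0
Testing a few strings:
  'bb' → accept
  'abb' → reject
  'b' → reject
  'aaa' → reject
State roles: q0=even length so far; q1=odd length so far
All strings over {a,b} of even length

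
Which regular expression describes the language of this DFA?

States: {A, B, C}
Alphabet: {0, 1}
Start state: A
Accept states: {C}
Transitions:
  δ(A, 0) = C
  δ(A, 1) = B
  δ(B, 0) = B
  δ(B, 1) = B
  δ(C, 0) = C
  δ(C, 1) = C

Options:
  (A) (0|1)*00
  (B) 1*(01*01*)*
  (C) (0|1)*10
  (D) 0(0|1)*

Check each option against the DFA on short strings; one disagreement eliminates an option:
  (A) (0|1)*00: on '0' the DFA goes A → C and accepts (C ∈ Accept), but the regex does not match it → eliminate
  (B) 1*(01*01*)*: on ε the DFA stays in A and rejects (A ∉ Accept), but the regex matches it → eliminate
  (C) (0|1)*10: on '0' the DFA goes A → C and accepts (C ∈ Accept), but the regex does not match it → eliminate
  (D) 0(0|1)*: agrees with the DFA on every string of length ≤ 6
Only (D) is consistent with the DFA.
(D) 0(0|1)*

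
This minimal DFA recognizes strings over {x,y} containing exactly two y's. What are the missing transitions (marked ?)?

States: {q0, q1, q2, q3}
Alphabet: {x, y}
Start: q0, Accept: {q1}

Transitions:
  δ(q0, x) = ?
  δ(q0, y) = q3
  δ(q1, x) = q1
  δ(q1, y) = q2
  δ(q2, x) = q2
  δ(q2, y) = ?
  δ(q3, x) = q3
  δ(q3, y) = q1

From the language and accept set, identify what each state tracks — q0: zero y's; q1: two y's; q2: ≥ three y's (dead); q3: one y.
Each missing δ(q, a) is the state matching the new tracked value after reading a.
δ(q0, x) = q0; δ(q2, y) = q2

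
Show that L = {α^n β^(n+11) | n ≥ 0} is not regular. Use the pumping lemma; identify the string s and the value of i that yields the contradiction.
Assume L is regular with pumping length p. Idea: pumping the α-block breaks the fixed offset of 11.
Choose s = α^p β^(p+11) ∈ L. By the pumping lemma, s = xyz with |xy| ≤ p, |y| > 0, so y = α^k with k ≥ 1. Then xy²z = α^(p+k) β^(p+11). For this to be in L we would need p+11 = (p+k)+11, i.e. k = 0, contradicting k ≥ 1. So xy²z ∉ L.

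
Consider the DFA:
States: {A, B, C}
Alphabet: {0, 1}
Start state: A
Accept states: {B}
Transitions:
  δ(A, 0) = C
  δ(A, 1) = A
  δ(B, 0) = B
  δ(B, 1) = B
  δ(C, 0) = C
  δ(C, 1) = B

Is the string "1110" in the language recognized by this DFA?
Processing string "1110":
  A --1--> A
  A --1--> A
  A --1--> A
  A --0--> C
Final state: C
Accept states: {B}
No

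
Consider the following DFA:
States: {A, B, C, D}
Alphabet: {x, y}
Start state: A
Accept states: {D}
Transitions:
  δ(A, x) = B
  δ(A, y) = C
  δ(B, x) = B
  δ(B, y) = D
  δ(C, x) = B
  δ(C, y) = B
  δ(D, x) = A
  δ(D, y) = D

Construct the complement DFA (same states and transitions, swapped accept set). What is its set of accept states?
Complement accept states = All states \ Original accept states
= {A, B, C, D} \ {D}
{A, B, C}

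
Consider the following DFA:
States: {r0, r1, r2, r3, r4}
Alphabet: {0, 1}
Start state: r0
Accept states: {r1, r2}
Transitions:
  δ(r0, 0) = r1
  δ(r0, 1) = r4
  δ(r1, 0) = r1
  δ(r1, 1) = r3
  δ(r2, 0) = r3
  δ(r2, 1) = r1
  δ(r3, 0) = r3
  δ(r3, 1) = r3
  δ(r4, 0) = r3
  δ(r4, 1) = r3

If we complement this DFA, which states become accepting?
Complement accept states = All states \ Original accept states
= {r0, r1, r2, r3, r4} \ {r1, r2}
{r0, r3, r4}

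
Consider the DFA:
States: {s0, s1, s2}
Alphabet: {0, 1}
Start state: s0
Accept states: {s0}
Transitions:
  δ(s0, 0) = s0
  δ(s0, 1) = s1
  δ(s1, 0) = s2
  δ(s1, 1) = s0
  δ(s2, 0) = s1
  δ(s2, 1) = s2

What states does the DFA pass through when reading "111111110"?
read '1': s0 → s1
  read '1': s1 → s0
  read '1': s0 → s1
  read '1': s1 → s0
  read '1': s0 → s1
  read '1': s1 → s0
  read '1': s0 → s1
  read '1': s1 → s0
  read '0': s0 → s0
s0 -> s1 -> s0 -> s1 -> s0 -> s1 -> s0 -> s1 -> s0 -> s0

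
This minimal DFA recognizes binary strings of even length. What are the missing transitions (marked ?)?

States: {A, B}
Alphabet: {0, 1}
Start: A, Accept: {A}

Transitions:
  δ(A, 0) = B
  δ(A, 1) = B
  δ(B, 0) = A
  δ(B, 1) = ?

From the language and accept set, identify what each state tracks — A: even length so far; B: odd length so far.
Each missing δ(q, a) is the state matching the new tracked value after reading a.
δ(B, 1) = A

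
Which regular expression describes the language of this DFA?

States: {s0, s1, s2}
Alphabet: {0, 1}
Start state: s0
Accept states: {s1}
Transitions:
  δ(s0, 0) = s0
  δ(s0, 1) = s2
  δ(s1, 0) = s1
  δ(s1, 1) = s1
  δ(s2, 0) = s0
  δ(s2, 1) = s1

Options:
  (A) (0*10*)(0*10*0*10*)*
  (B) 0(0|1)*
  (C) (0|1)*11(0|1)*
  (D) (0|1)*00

Check each option against the DFA on short strings; one disagreement eliminates an option:
  (A) (0*10*)(0*10*0*10*)*: on '1' the DFA goes s0 → s2 and rejects (s2 ∉ Accept), but the regex matches it → eliminate
  (B) 0(0|1)*: on '0' the DFA goes s0 → s0 and rejects (s0 ∉ Accept), but the regex matches it → eliminate
  (C) (0|1)*11(0|1)*: agrees with the DFA on every string of length ≤ 6
  (D) (0|1)*00: on '00' the DFA goes s0 → s0 → s0 and rejects (s0 ∉ Accept), but the regex matches it → eliminate
Only (C) is consistent with the DFA.
(C) (0|1)*11(0|1)*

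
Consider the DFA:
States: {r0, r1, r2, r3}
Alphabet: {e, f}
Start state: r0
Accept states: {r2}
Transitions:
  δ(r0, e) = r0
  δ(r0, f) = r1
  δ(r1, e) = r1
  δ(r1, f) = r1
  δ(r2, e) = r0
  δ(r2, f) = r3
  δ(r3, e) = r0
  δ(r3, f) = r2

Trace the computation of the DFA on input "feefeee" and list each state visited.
read 'f': r0 → r1
  read 'e': r1 → r1
  read 'e': r1 → r1
  read 'f': r1 → r1
  read 'e': r1 → r1
  read 'e': r1 → r1
  read 'e': r1 → r1
r0 -> r1 -> r1 -> r1 -> r1 -> r1 -> r1 -> r1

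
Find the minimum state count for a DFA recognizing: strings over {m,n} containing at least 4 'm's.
By Myhill–Nerode, count the distinguishable equivalence classes: 5 classes — having seen 0, 1, …, 3, or ≥4 copies of 'm'; any two classes i < j (j ≤ 4) are distinguished by the string m^(4−j), which takes class j to 4 copies (accepted) but leaves class i below 4 (rejected).
5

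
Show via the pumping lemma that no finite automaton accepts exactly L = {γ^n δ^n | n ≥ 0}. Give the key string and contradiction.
Assume L is regular with pumping length p. Idea: pumping the γ-block changes the count balance.
Choose s = γ^p δ^p (length 2p ≥ p). By the pumping lemma, s = xyz with |xy| ≤ p, |y| > 0. So y = γ^k for some k > 0 (since xy is entirely within the γ's). Pumping gives xy²z = γ^(p+k) δ^p, which is not in L since p+k ≠ p.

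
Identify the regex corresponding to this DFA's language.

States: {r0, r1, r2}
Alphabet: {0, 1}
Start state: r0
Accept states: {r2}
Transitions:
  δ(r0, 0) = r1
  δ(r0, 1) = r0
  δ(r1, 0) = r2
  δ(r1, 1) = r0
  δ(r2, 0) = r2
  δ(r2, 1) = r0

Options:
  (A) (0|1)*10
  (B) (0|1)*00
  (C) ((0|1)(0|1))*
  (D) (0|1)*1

Check each option against the DFA on short strings; one disagreement eliminates an option:
  (A) (0|1)*10: on '00' the DFA goes r0 → r1 → r2 and accepts (r2 ∈ Accept), but the regex does not match it → eliminate
  (B) (0|1)*00: agrees with the DFA on every string of length ≤ 6
  (C) ((0|1)(0|1))*: on ε the DFA stays in r0 and rejects (r0 ∉ Accept), but the regex matches it → eliminate
  (D) (0|1)*1: on '1' the DFA goes r0 → r0 and rejects (r0 ∉ Accept), but the regex matches it → eliminate
Only (B) is consistent with the DFA.
(B) (0|1)*00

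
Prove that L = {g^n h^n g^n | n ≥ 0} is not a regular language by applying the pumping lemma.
Assume L is regular with pumping length p. Idea: pumping the first g-block unbalances it against the other two.
Choose s = g^p h^p g^p ∈ L (|s| = 3p ≥ p). By the pumping lemma, s = xyz with |xy| ≤ p, |y| > 0, so y = g^k with k ≥ 1, inside the first g-block. Then xy²z = g^(p+k) h^p g^p. The first block has length p+k ≠ p, so the three block lengths are no longer equal and xy²z ∉ L.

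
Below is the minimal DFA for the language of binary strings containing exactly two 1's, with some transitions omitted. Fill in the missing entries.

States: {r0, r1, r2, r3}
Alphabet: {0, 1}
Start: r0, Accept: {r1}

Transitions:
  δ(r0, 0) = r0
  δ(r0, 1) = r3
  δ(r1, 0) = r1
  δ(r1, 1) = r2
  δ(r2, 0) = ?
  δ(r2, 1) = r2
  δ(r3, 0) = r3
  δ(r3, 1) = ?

From the language and accept set, identify what each state tracks — r0: zero 1's; r1: two 1's; r2: ≥ three 1's (dead); r3: one 1.
Each missing δ(q, a) is the state matching the new tracked value after reading a.
δ(r2, 0) = r2; δ(r3, 1) = r1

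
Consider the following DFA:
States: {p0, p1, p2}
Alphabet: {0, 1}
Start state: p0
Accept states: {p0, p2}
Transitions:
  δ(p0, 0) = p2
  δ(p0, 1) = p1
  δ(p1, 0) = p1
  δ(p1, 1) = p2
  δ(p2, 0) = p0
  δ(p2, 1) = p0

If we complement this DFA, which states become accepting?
Complement accept states = All states \ Original accept states
= {p0, p1, p2} \ {p0, p2}
{p1}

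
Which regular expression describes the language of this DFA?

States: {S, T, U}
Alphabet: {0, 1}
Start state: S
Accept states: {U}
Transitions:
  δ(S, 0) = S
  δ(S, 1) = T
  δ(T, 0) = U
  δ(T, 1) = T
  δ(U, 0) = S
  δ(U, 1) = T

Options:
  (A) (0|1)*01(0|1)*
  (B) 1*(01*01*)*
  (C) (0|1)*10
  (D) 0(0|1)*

Check each option against the DFA on short strings; one disagreement eliminates an option:
  (A) (0|1)*01(0|1)*: on '01' the DFA goes S → S → T and rejects (T ∉ Accept), but the regex matches it → eliminate
  (B) 1*(01*01*)*: on ε the DFA stays in S and rejects (S ∉ Accept), but the regex matches it → eliminate
  (C) (0|1)*10: agrees with the DFA on every string of length ≤ 6
  (D) 0(0|1)*: on '0' the DFA goes S → S and rejects (S ∉ Accept), but the regex matches it → eliminate
Only (C) is consistent with the DFA.
(C) (0|1)*10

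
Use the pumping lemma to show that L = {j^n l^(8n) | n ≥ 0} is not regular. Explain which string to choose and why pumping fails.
Assume L is regular with pumping length p. Idea: pumping the j-block breaks the 1:8 ratio.
Choose s = j^p l^(8p) (length 9p ≥ p). By the pumping lemma, s = xyz with |xy| ≤ p, |y| > 0, so y = j^k with k ≥ 1. Then xy²z = j^(p+k) l^(8p). For this to be in L we would need 8p = 8(p+k), i.e. 8k = 0, contradicting k ≥ 1. So xy²z ∉ L.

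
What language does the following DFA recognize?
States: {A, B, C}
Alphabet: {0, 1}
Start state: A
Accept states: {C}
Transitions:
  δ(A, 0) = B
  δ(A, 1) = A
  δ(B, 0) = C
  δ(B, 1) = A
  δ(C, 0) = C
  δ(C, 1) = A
Testing a few strings:
  '100' → accept
  '11' → reject
  '0011' → reject
  '0101' → reject
State roles: A=last symbol not 0; B=one trailing 0; C=two trailing 0's
All binary strings ending with 00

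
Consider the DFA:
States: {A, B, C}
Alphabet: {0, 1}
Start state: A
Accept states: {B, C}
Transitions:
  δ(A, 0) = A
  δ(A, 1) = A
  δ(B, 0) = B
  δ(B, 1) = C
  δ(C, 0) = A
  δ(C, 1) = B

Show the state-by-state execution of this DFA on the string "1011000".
read '1': A → A
  read '0': A → A
  read '1': A → A
  read '1': A → A
  read '0': A → A
  read '0': A → A
  read '0': A → A
A -> A -> A -> A -> A -> A -> A -> A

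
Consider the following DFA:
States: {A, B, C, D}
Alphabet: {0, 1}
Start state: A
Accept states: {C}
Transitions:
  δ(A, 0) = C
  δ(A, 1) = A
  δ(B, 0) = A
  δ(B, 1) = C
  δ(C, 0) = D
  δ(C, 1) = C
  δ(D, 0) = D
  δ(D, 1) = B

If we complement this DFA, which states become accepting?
Complement accept states = All states \ Original accept states
= {A, B, C, D} \ {C}
{A, B, D}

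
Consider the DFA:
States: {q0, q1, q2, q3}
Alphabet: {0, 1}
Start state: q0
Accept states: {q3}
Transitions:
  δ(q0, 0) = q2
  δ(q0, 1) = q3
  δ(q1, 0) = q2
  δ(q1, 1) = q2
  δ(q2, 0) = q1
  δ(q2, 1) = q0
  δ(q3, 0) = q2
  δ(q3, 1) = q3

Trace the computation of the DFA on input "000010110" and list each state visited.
read '0': q0 → q2
  read '0': q2 → q1
  read '0': q1 → q2
  read '0': q2 → q1
  read '1': q1 → q2
  read '0': q2 → q1
  read '1': q1 → q2
  read '1': q2 → q0
  read '0': q0 → q2
q0 -> q2 -> q1 -> q2 -> q1 -> q2 -> q1 -> q2 -> q0 -> q2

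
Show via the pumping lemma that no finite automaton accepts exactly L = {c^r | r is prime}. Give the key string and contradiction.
Assume L is regular with pumping length p. Idea: pumping by a suitable count produces a composite length.
Let q be a prime with q ≥ p and choose s = c^q ∈ L. By the pumping lemma, s = xyz with |xy| ≤ p, |y| = k ≥ 1. Take i = q+1: |xy^(q+1)z| = q + q·k = q(1+k). Since q ≥ 2 and 1+k ≥ 2, q(1+k) is composite, so xy^(q+1)z ∉ L.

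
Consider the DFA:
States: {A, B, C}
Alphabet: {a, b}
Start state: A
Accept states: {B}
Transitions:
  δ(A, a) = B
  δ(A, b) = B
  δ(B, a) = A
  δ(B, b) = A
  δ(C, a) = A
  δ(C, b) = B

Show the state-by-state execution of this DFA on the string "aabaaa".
read 'a': A → B
  read 'a': B → A
  read 'b': A → B
  read 'a': B → A
  read 'a': A → B
  read 'a': B → A
A -> B -> A -> B -> A -> B -> A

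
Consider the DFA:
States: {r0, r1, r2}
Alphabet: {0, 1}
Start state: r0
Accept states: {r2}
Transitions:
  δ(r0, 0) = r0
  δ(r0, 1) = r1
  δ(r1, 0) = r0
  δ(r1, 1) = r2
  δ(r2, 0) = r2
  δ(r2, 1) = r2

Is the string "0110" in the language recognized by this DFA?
Processing string "0110":
  r0 --0--> r0
  r0 --1--> r1
  r1 --1--> r2
  r2 --0--> r2
Final state: r2
Accept states: {r2}
Yes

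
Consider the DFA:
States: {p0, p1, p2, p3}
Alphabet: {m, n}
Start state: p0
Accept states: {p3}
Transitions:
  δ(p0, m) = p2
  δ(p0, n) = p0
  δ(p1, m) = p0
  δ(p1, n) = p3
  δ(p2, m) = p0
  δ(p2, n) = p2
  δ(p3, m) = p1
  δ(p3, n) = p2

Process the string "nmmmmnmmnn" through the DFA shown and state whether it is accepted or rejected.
Processing string "nmmmmnmmnn":
  p0 --n--> p0
  p0 --m--> p2
  p2 --m--> p0
  p0 --m--> p2
  p2 --m--> p0
  p0 --n--> p0
  p0 --m--> p2
  p2 --m--> p0
  p0 --n--> p0
  p0 --n--> p0
Final state: p0
Accept states: {p3}
No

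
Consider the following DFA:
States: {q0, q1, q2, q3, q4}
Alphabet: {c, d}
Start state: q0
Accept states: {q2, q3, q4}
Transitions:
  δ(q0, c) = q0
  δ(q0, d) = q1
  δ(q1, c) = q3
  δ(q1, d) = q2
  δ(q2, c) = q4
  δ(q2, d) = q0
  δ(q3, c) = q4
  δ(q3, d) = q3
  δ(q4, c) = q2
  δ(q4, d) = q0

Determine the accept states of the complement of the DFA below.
Complement accept states = All states \ Original accept states
= {q0, q1, q2, q3, q4} \ {q2, q3, q4}
{q0, q1}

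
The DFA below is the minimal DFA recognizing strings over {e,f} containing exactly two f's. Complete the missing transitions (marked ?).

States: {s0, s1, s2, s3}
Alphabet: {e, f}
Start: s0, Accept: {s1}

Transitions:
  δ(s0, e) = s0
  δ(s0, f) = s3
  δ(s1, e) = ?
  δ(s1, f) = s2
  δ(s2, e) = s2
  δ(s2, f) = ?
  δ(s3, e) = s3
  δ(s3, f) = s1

From the language and accept set, identify what each state tracks — s0: zero f's; s1: two f's; s2: ≥ three f's (dead); s3: one f.
Each missing δ(q, a) is the state matching the new tracked value after reading a.
δ(s1, e) = s1; δ(s2, f) = s2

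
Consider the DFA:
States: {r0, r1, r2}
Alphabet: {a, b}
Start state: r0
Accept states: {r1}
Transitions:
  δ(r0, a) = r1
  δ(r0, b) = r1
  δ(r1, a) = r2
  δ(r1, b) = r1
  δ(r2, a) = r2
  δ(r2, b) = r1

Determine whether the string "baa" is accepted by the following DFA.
Processing string "baa":
  r0 --b--> r1
  r1 --a--> r2
  r2 --a--> r2
Final state: r2
Accept states: {r1}
No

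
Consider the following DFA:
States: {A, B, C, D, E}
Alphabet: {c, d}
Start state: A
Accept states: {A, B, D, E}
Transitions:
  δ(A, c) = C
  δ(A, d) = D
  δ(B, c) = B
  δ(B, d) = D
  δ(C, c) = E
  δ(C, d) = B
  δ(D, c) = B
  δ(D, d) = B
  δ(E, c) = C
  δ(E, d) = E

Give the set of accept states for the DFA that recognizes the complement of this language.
Complement accept states = All states \ Original accept states
= {A, B, C, D, E} \ {A, B, D, E}
{C}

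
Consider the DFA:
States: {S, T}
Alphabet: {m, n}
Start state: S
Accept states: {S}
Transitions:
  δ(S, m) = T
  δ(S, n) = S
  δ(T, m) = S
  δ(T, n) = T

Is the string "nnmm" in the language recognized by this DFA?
Processing string "nnmm":
  S --n--> S
  S --n--> S
  S --m--> T
  T --m--> S
Final state: S
Accept states: {S}
Yes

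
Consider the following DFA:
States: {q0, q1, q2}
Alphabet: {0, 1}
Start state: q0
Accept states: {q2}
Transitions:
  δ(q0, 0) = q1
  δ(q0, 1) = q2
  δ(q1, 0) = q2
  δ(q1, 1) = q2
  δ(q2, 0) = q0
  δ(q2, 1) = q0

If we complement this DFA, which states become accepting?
Complement accept states = All states \ Original accept states
= {q0, q1, q2} \ {q2}
{q0, q1}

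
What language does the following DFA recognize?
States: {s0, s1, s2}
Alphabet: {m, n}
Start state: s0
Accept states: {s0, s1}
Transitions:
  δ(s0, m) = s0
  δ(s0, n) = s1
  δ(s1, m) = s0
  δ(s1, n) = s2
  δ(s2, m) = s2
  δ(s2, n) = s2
Testing a few strings:
  'nmnn' → reject
  'n' → accept
  'nn' → reject
  'nm' → accept
State roles: s0=last symbol not n (ok); s1=last symbol n (ok); s2=saw nn (dead)
All strings over {m,n} with no two consecutive n's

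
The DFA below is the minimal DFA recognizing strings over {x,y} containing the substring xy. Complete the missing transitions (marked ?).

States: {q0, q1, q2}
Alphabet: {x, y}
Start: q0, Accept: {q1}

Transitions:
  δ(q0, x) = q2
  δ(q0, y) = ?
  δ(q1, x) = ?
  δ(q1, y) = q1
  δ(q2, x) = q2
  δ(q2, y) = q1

From the language and accept set, identify what each state tracks — q0: no x seen yet; q1: substring xy seen; q2: seen a x, waiting for y.
Each missing δ(q, a) is the state matching the new tracked value after reading a.
δ(q0, y) = q0; δ(q1, x) = q1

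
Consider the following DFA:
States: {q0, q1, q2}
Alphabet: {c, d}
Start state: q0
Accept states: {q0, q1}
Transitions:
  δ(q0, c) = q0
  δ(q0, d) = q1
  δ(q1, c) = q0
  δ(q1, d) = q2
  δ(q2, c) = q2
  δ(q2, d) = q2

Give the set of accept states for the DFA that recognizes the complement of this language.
Complement accept states = All states \ Original accept states
= {q0, q1, q2} \ {q0, q1}
{q2}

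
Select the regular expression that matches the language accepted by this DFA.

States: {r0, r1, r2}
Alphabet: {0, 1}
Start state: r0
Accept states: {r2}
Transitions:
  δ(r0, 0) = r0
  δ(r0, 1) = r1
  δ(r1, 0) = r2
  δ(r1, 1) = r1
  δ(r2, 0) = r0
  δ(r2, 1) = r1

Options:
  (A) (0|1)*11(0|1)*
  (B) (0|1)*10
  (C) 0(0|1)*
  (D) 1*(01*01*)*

Check each option against the DFA on short strings; one disagreement eliminates an option:
  (A) (0|1)*11(0|1)*: on '10' the DFA goes r0 → r1 → r2 and accepts (r2 ∈ Accept), but the regex does not match it → eliminate
  (B) (0|1)*10: agrees with the DFA on every string of length ≤ 6
  (C) 0(0|1)*: on '0' the DFA goes r0 → r0 and rejects (r0 ∉ Accept), but the regex matches it → eliminate
  (D) 1*(01*01*)*: on ε the DFA stays in r0 and rejects (r0 ∉ Accept), but the regex matches it → eliminate
Only (B) is consistent with the DFA.
(B) (0|1)*10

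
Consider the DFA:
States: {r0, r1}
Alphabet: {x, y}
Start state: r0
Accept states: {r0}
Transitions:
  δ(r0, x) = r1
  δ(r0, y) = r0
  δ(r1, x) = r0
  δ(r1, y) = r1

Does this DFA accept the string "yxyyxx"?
Processing string "yxyyxx":
  r0 --y--> r0
  r0 --x--> r1
  r1 --y--> r1
  r1 --y--> r1
  r1 --x--> r0
  r0 --x--> r1
Final state: r1
Accept states: {r0}
No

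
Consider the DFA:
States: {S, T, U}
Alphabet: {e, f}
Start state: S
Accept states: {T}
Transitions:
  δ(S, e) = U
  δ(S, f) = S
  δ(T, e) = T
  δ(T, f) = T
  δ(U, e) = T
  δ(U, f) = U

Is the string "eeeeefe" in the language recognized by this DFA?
Processing string "eeeeefe":
  S --e--> U
  U --e--> T
  T --e--> T
  T --e--> T
  T --e--> T
  T --f--> T
  T --e--> T
Final state: T
Accept states: {T}
Yes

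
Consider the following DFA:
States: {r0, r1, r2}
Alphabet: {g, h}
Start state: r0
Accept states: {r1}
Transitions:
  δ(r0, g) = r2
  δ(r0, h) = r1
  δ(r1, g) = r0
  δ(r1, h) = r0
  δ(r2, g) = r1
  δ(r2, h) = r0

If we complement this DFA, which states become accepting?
Complement accept states = All states \ Original accept states
= {r0, r1, r2} \ {r1}
{r0, r2}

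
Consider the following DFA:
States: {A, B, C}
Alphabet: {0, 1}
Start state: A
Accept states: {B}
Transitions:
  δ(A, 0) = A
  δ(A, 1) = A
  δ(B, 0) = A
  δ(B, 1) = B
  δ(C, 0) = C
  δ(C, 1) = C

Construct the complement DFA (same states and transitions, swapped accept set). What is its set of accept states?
Complement accept states = All states \ Original accept states
= {A, B, C} \ {B}
{A, C}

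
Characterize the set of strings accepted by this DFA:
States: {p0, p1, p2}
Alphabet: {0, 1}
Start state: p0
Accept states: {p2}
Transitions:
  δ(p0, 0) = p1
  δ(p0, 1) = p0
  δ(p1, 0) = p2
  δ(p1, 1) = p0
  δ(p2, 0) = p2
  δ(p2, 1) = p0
Testing a few strings:
  '100' → accept
  '01' → reject
  '0' → reject
  '10' → reject
State roles: p0=last symbol not 0; p1=one trailing 0; p2=two trailing 0's
All binary strings ending with 00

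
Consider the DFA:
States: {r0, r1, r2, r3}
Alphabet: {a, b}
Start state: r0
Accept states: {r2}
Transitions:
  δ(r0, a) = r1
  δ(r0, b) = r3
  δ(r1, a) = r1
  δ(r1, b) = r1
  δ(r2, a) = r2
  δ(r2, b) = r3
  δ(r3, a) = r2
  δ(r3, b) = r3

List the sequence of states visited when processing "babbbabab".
read 'b': r0 → r3
  read 'a': r3 → r2
  read 'b': r2 → r3
  read 'b': r3 → r3
  read 'b': r3 → r3
  read 'a': r3 → r2
  read 'b': r2 → r3
  read 'a': r3 → r2
  read 'b': r2 → r3
r0 -> r3 -> r2 -> r3 -> r3 -> r3 -> r2 -> r3 -> r2 -> r3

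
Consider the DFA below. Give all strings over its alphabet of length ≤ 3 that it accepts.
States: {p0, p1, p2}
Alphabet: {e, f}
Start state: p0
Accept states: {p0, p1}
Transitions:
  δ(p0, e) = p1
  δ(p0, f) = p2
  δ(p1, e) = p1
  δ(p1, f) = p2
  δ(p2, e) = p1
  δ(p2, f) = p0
ε, e, ee, fe, ff, eee, efe, eff, fee, ffe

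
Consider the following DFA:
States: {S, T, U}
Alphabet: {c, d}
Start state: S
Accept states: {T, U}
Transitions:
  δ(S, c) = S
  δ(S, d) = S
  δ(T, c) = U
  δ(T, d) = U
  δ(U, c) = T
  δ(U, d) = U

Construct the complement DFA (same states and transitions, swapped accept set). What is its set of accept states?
Complement accept states = All states \ Original accept states
= {S, T, U} \ {T, U}
{S}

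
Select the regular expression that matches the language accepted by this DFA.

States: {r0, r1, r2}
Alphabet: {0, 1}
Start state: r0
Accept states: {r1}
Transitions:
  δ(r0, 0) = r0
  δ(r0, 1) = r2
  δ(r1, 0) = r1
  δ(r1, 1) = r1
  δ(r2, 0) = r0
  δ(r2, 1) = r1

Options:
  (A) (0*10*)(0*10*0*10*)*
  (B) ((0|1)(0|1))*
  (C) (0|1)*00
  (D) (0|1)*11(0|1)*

Check each option against the DFA on short strings; one disagreement eliminates an option:
  (A) (0*10*)(0*10*0*10*)*: on '1' the DFA goes r0 → r2 and rejects (r2 ∉ Accept), but the regex matches it → eliminate
  (B) ((0|1)(0|1))*: on ε the DFA stays in r0 and rejects (r0 ∉ Accept), but the regex matches it → eliminate
  (C) (0|1)*00: on '00' the DFA goes r0 → r0 → r0 and rejects (r0 ∉ Accept), but the regex matches it → eliminate
  (D) (0|1)*11(0|1)*: agrees with the DFA on every string of length ≤ 6
Only (D) is consistent with the DFA.
(D) (0|1)*11(0|1)*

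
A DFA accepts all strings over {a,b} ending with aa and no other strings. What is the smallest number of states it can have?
By Myhill–Nerode, count the distinguishable equivalence classes: 3 classes — one per longest suffix of the input that is a prefix of 'aa' (lengths 0 through 2); only the length-2 class is accepting.
3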